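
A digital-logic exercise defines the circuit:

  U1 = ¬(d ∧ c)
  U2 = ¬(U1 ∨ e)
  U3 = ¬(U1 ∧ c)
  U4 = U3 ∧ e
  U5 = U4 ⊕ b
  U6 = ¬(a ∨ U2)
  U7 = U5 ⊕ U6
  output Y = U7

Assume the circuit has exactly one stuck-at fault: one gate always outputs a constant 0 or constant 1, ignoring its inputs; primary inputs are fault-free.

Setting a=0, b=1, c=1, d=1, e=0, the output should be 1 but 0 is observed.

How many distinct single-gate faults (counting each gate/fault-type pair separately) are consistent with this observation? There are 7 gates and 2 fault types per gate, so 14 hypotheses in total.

6

Fault-free: U1=0, U2=1, U3=1, U4=0, U5=1, U6=0, U7=1 → 1. Observed 0.
  U1 stuck-at-0: output 1 ✗
  U1 stuck-at-1: output 0 ✓
  U2 stuck-at-0: output 0 ✓
  U2 stuck-at-1: output 1 ✗
  U3 stuck-at-0: output 1 ✗
  U3 stuck-at-1: output 1 ✗
  U4 stuck-at-0: output 1 ✗
  U4 stuck-at-1: output 0 ✓
  U5 stuck-at-0: output 0 ✓
  U5 stuck-at-1: output 1 ✗
  U6 stuck-at-0: output 1 ✗
  U6 stuck-at-1: output 0 ✓
  U7 stuck-at-0: output 0 ✓
  U7 stuck-at-1: output 1 ✗
Consistent faults: {U1 stuck-at-1, U2 stuck-at-0, U4 stuck-at-1, U5 stuck-at-0, U6 stuck-at-1, U7 stuck-at-0} — 6 in all.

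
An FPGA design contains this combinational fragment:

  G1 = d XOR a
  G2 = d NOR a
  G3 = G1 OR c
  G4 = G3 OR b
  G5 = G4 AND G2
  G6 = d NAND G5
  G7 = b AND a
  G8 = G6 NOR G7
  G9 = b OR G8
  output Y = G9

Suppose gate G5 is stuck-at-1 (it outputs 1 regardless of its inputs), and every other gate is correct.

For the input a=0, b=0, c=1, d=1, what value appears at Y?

Propagate with G5 forced: G1=1, G2=0, G3=1, G4=1, G5=1 [stuck-at-1], G6=0, G7=0, G8=1, G9=1.
So Y = 1. (Without the fault it would be 0.)

1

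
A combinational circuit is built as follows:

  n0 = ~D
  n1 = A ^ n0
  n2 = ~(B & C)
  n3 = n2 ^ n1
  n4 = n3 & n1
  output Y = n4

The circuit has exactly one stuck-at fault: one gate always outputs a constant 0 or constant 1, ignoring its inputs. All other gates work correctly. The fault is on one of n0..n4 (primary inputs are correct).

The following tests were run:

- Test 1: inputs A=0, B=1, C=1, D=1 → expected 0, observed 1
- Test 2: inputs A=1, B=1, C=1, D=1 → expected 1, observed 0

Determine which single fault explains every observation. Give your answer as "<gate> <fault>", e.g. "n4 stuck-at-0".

n0 stuck-at-1

Fault-free values for test 1 (A=0, B=1, C=1, D=1): n0=0, n1=0, n2=0, n3=0, n4=0, giving Y=0. Observed 1.
Test 1: faults giving observed 1 are {n0 stuck-at-1, n1 stuck-at-1, n4 stuck-at-1}.
Test 2 (A=1, B=1, C=1, D=1): fault-free n0=0, n1=1, n2=0, n3=1, n4=1 → 1; observed 0. Eliminates n1 stuck-at-1, n4 stuck-at-1.
Only n0 stuck-at-1 is consistent with every test.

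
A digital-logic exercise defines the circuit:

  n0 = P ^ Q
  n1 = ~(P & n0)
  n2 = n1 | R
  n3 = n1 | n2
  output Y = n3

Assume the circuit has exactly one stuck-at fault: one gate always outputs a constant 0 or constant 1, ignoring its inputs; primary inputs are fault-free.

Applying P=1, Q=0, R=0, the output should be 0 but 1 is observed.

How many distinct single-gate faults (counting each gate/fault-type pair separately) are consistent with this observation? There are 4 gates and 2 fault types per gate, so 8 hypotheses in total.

Fault-free: n0=1, n1=0, n2=0, n3=0 → 0. Observed 1.
  n0 stuck-at-0: output 1 ✓
  n0 stuck-at-1: output 0 ✗
  n1 stuck-at-0: output 0 ✗
  n1 stuck-at-1: output 1 ✓
  n2 stuck-at-0: output 0 ✗
  n2 stuck-at-1: output 1 ✓
  n3 stuck-at-0: output 0 ✗
  n3 stuck-at-1: output 1 ✓
Consistent faults: {n0 stuck-at-0, n1 stuck-at-1, n2 stuck-at-1, n3 stuck-at-1} — 4 in all.

4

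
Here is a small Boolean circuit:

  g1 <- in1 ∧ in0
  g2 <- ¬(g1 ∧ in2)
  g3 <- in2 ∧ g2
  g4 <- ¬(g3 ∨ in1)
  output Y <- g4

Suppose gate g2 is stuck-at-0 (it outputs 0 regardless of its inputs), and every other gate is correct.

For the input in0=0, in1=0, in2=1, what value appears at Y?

1

Propagate with g2 forced: g1=0, g2=0 [stuck-at-0], g3=0, g4=1.
So Y = 1. (Without the fault it would be 0.)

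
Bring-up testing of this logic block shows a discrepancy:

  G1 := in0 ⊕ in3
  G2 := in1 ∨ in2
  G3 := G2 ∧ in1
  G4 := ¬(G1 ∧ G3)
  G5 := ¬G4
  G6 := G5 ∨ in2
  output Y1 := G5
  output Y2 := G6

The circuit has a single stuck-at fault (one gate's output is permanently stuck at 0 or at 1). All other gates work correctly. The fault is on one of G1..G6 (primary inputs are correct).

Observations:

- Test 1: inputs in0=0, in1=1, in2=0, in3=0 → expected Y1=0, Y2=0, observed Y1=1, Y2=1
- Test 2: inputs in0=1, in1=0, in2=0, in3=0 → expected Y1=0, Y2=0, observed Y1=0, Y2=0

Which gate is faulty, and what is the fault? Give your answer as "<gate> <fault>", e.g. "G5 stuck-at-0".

G1 stuck-at-1

Fault-free values for test 1 (in0=0, in1=1, in2=0, in3=0): G1=0, G2=1, G3=1, G4=1, G5=0, G6=0, giving Y1=0, Y2=0. Observed Y1=1, Y2=1.
Test 1: faults giving observed Y1=1, Y2=1 are {G1 stuck-at-1, G4 stuck-at-0, G5 stuck-at-1}.
Test 2 (in0=1, in1=0, in2=0, in3=0): fault-free G1=1, G2=0, G3=0, G4=1, G5=0, G6=0 → Y1=0, Y2=0; observed Y1=0, Y2=0. Eliminates G4 stuck-at-0, G5 stuck-at-1.
Only G1 stuck-at-1 is consistent with every test.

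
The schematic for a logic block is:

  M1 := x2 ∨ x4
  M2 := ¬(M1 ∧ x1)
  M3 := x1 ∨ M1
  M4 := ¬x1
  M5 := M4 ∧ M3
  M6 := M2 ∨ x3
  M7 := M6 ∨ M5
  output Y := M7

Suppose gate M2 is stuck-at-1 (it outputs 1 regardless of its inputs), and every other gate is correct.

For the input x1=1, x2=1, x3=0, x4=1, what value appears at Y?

Propagate with M2 forced: M1=1, M2=1 [stuck-at-1], M3=1, M4=0, M5=0, M6=1, M7=1.
So Y = 1. (Without the fault it would be 0.)

1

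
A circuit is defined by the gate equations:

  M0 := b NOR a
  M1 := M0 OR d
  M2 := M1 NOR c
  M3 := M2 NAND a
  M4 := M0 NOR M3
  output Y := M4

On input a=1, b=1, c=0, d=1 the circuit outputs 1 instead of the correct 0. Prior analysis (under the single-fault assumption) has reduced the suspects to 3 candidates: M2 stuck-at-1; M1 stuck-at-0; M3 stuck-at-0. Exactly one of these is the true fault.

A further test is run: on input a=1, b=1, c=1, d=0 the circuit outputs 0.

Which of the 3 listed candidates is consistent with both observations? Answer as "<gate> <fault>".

Evaluate each candidate on input a=1, b=1, c=1, d=0:
  M2 stuck-at-1: M0=0, M1=0, M2=1 [stuck-at-1], M3=0, M4=1 → 1 — eliminated
  M1 stuck-at-0: M0=0, M1=0 [stuck-at-0], M2=0, M3=1, M4=0 → 0 — matches
  M3 stuck-at-0: M0=0, M1=0, M2=0, M3=0 [stuck-at-0], M4=1 → 1 — eliminated
Only M1 stuck-at-0 reproduces the observed 0.

M1 stuck-at-0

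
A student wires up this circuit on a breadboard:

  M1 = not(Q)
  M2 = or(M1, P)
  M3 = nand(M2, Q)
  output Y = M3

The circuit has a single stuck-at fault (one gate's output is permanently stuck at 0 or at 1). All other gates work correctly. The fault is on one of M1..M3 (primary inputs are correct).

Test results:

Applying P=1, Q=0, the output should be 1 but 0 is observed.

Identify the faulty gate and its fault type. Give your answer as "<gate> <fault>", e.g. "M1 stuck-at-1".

Fault-free values for test 1 (P=1, Q=0): M1=1, M2=1, M3=1, giving Y=1. Observed 0.
Test 1: faults giving observed 0 are {M3 stuck-at-0}.
Only M3 stuck-at-0 is consistent with every test.

M3 stuck-at-0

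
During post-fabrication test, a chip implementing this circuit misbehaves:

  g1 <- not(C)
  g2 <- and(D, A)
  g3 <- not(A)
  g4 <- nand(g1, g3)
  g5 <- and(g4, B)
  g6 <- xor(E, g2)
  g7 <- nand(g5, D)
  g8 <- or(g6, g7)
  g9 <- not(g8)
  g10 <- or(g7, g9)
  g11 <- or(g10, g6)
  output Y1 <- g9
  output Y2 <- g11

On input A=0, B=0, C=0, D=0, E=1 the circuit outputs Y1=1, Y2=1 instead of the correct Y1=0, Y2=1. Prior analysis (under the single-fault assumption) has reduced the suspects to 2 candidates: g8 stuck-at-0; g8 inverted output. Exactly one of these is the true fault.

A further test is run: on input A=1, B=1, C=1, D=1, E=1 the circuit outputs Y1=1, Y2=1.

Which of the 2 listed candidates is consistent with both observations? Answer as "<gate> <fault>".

Evaluate each candidate on input A=1, B=1, C=1, D=1, E=1:
  g8 stuck-at-0: g1=0, g2=1, g3=0, g4=1, g5=1, g6=0, g7=0, g8=0 [stuck-at-0], g9=1, g10=1, g11=1 → Y1=1, Y2=1 — matches
  g8 inverted output: g1=0, g2=1, g3=0, g4=1, g5=1, g6=0, g7=0, g8=1 [inverted output], g9=0, g10=0, g11=0 → Y1=0, Y2=0 — eliminated
Only g8 stuck-at-0 reproduces the observed Y1=1, Y2=1.

g8 stuck-at-0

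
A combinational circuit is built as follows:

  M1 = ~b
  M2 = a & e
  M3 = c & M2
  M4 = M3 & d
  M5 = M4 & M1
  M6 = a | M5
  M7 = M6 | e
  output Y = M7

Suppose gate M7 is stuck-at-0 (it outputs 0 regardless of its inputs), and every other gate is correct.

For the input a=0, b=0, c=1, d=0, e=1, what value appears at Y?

Propagate with M7 forced: M1=1, M2=0, M3=0, M4=0, M5=0, M6=0, M7=0 [stuck-at-0].
So Y = 0. (Without the fault it would be 1.)

0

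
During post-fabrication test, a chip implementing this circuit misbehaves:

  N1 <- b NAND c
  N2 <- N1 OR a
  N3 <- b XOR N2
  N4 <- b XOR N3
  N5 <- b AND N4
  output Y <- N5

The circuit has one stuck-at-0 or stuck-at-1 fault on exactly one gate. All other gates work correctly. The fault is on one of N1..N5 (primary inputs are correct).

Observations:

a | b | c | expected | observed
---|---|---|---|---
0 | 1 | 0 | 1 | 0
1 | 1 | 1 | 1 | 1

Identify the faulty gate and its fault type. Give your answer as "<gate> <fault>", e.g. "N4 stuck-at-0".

N1 stuck-at-0

Fault-free values for test 1 (a=0, b=1, c=0): N1=1, N2=1, N3=0, N4=1, N5=1, giving Y=1. Observed 0.
Test 1: faults giving observed 0 are {N1 stuck-at-0, N2 stuck-at-0, N3 stuck-at-1, N4 stuck-at-0, N5 stuck-at-0}.
Test 2 (a=1, b=1, c=1): fault-free N1=0, N2=1, N3=0, N4=1, N5=1 → 1; observed 1. Eliminates N2 stuck-at-0, N3 stuck-at-1, N4 stuck-at-0, N5 stuck-at-0.
Only N1 stuck-at-0 is consistent with every test.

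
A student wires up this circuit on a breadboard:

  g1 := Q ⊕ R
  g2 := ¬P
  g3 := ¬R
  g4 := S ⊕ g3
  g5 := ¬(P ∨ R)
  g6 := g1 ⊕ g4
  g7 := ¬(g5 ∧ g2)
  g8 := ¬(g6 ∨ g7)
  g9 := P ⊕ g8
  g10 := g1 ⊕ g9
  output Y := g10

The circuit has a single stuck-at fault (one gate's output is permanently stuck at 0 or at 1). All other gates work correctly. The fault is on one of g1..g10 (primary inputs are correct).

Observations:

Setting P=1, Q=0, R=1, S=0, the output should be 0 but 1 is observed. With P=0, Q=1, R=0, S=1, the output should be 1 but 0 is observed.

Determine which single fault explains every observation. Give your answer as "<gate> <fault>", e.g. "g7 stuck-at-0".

g8 stuck-at-1

Fault-free values for test 1 (P=1, Q=0, R=1, S=0): g1=1, g2=0, g3=0, g4=0, g5=0, g6=1, g7=1, g8=0, g9=1, g10=0, giving Y=0. Observed 1.
Test 1: faults giving observed 1 are {g1 stuck-at-0, g8 stuck-at-1, g9 stuck-at-0, g10 stuck-at-1}.
Test 2 (P=0, Q=1, R=0, S=1): fault-free g1=1, g2=1, g3=1, g4=0, g5=1, g6=1, g7=0, g8=0, g9=0, g10=1 → 1; observed 0. Eliminates g1 stuck-at-0, g9 stuck-at-0, g10 stuck-at-1.
Only g8 stuck-at-1 is consistent with every test.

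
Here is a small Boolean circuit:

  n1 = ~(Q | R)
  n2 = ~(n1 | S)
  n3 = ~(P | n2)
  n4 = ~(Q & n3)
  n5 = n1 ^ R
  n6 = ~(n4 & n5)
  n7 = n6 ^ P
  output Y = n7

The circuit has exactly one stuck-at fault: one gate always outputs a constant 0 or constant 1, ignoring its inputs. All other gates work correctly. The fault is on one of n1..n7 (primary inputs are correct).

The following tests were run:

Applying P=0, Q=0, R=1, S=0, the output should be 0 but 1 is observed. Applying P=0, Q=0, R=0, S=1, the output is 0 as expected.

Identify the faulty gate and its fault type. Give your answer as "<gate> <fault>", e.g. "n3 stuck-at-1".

Fault-free values for test 1 (P=0, Q=0, R=1, S=0): n1=0, n2=1, n3=0, n4=1, n5=1, n6=0, n7=0, giving Y=0. Observed 1.
Test 1: faults giving observed 1 are {n1 stuck-at-1, n4 stuck-at-0, n5 stuck-at-0, n6 stuck-at-1, n7 stuck-at-1}.
Test 2 (P=0, Q=0, R=0, S=1): fault-free n1=1, n2=0, n3=1, n4=1, n5=1, n6=0, n7=0 → 0; observed 0. Eliminates n4 stuck-at-0, n5 stuck-at-0, n6 stuck-at-1, n7 stuck-at-1.
Only n1 stuck-at-1 is consistent with every test.

n1 stuck-at-1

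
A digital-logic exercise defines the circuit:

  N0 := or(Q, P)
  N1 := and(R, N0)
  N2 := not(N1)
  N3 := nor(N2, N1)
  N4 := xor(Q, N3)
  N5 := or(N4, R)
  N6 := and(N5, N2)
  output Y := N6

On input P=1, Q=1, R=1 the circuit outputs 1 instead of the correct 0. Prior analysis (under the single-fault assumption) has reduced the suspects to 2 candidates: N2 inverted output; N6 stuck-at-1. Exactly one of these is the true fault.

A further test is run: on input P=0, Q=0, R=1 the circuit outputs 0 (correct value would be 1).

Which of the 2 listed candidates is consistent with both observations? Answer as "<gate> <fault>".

N2 inverted output

Evaluate each candidate on input P=0, Q=0, R=1:
  N2 inverted output: N0=0, N1=0, N2=0 [inverted output], N3=1, N4=1, N5=1, N6=0 → 0 — matches
  N6 stuck-at-1: N0=0, N1=0, N2=1, N3=0, N4=0, N5=1, N6=1 [stuck-at-1] → 1 — eliminated
Only N2 inverted output reproduces the observed 0.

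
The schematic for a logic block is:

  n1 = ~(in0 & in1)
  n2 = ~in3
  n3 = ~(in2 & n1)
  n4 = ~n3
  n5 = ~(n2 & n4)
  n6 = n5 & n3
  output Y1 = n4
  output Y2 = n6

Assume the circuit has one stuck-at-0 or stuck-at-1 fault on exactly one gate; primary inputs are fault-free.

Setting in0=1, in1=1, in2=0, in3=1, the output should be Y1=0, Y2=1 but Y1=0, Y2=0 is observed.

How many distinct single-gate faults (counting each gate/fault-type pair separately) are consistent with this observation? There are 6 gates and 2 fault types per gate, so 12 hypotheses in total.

Fault-free: n1=0, n2=0, n3=1, n4=0, n5=1, n6=1 → Y1=0, Y2=1. Observed Y1=0, Y2=0.
  n1 stuck-at-0: output Y1=0, Y2=1 ✗
  n1 stuck-at-1: output Y1=0, Y2=1 ✗
  n2 stuck-at-0: output Y1=0, Y2=1 ✗
  n2 stuck-at-1: output Y1=0, Y2=1 ✗
  n3 stuck-at-0: output Y1=1, Y2=0 ✗
  n3 stuck-at-1: output Y1=0, Y2=1 ✗
  n4 stuck-at-0: output Y1=0, Y2=1 ✗
  n4 stuck-at-1: output Y1=1, Y2=1 ✗
  n5 stuck-at-0: output Y1=0, Y2=0 ✓
  n5 stuck-at-1: output Y1=0, Y2=1 ✗
  n6 stuck-at-0: output Y1=0, Y2=0 ✓
  n6 stuck-at-1: output Y1=0, Y2=1 ✗
Consistent faults: {n5 stuck-at-0, n6 stuck-at-0} — 2 in all.

2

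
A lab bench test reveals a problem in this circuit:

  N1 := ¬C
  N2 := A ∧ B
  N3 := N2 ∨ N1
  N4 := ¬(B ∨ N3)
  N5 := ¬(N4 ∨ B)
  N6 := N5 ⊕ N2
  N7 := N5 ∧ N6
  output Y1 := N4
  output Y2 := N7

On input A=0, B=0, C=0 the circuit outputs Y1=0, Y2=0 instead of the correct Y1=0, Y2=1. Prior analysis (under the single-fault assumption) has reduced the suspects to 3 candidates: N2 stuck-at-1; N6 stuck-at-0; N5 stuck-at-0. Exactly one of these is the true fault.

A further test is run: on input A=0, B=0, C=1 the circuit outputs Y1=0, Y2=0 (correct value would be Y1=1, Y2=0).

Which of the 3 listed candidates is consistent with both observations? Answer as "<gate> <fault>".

N2 stuck-at-1

Evaluate each candidate on input A=0, B=0, C=1:
  N2 stuck-at-1: N1=0, N2=1 [stuck-at-1], N3=1, N4=0, N5=1, N6=0, N7=0 → Y1=0, Y2=0 — matches
  N6 stuck-at-0: N1=0, N2=0, N3=0, N4=1, N5=0, N6=0 [stuck-at-0], N7=0 → Y1=1, Y2=0 — eliminated
  N5 stuck-at-0: N1=0, N2=0, N3=0, N4=1, N5=0 [stuck-at-0], N6=0, N7=0 → Y1=1, Y2=0 — eliminated
Only N2 stuck-at-1 reproduces the observed Y1=0, Y2=0.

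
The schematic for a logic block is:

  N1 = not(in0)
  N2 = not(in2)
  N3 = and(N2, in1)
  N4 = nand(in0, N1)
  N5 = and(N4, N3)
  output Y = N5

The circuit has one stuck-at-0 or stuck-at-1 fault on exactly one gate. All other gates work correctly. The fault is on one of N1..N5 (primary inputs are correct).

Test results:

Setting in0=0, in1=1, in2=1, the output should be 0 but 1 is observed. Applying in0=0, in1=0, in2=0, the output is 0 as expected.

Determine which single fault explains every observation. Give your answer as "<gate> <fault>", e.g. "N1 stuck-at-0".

Fault-free values for test 1 (in0=0, in1=1, in2=1): N1=1, N2=0, N3=0, N4=1, N5=0, giving Y=0. Observed 1.
Test 1: faults giving observed 1 are {N2 stuck-at-1, N3 stuck-at-1, N5 stuck-at-1}.
Test 2 (in0=0, in1=0, in2=0): fault-free N1=1, N2=1, N3=0, N4=1, N5=0 → 0; observed 0. Eliminates N3 stuck-at-1, N5 stuck-at-1.
Only N2 stuck-at-1 is consistent with every test.

N2 stuck-at-1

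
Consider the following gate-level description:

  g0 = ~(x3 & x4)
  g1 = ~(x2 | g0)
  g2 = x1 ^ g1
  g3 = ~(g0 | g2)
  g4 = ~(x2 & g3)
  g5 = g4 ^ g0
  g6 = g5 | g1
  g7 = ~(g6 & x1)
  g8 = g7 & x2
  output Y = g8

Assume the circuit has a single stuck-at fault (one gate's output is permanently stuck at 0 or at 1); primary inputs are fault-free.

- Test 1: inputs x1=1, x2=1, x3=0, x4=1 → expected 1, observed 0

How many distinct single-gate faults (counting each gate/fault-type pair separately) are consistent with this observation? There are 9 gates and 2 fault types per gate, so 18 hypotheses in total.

8

Fault-free: g0=1, g1=0, g2=1, g3=0, g4=1, g5=0, g6=0, g7=1, g8=1 → 1. Observed 0.
  g0: stuck-at-0 ✓; others ✗
  g1: stuck-at-1 ✓; others ✗
  g2: none of the 2 fault types match ✗
  g3: stuck-at-1 ✓; others ✗
  g4: stuck-at-0 ✓; others ✗
  g5: stuck-at-1 ✓; others ✗
  g6: stuck-at-1 ✓; others ✗
  g7: stuck-at-0 ✓; others ✗
  g8: stuck-at-0 ✓; others ✗
Consistent faults: {g0 stuck-at-0, g1 stuck-at-1, g3 stuck-at-1, g4 stuck-at-0, g5 stuck-at-1, g6 stuck-at-1, g7 stuck-at-0, g8 stuck-at-0} — 8 in all.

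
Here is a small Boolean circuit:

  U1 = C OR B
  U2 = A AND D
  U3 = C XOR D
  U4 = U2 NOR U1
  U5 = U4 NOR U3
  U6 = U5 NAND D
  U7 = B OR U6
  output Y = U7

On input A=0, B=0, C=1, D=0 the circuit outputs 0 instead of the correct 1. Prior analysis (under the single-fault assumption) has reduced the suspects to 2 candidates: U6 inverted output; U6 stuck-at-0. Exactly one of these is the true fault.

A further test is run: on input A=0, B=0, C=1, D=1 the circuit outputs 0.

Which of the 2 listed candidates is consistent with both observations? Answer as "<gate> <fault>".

Evaluate each candidate on input A=0, B=0, C=1, D=1:
  U6 inverted output: U1=1, U2=0, U3=0, U4=0, U5=1, U6=1 [inverted output], U7=1 → 1 — eliminated
  U6 stuck-at-0: U1=1, U2=0, U3=0, U4=0, U5=1, U6=0 [stuck-at-0], U7=0 → 0 — matches
Only U6 stuck-at-0 reproduces the observed 0.

U6 stuck-at-0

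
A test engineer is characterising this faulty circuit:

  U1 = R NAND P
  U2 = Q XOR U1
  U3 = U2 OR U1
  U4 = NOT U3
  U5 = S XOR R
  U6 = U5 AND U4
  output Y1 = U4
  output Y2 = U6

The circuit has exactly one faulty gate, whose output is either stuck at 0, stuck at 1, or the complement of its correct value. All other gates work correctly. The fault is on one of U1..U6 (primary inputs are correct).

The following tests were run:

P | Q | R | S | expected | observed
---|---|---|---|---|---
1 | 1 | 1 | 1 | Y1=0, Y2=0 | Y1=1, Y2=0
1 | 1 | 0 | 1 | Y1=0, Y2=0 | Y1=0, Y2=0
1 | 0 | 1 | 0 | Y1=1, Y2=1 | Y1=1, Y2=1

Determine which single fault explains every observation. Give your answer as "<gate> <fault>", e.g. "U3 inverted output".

U2 stuck-at-0

Fault-free values for test 1 (P=1, Q=1, R=1, S=1): U1=0, U2=1, U3=1, U4=0, U5=0, U6=0, giving Y1=0, Y2=0. Observed Y1=1, Y2=0.
Test 1: faults giving observed Y1=1, Y2=0 are {U2 stuck-at-0, U2 inverted output, U3 stuck-at-0, U3 inverted output, U4 stuck-at-1, U4 inverted output}.
Test 2 (P=1, Q=1, R=0, S=1): fault-free U1=1, U2=0, U3=1, U4=0, U5=1, U6=0 → Y1=0, Y2=0; observed Y1=0, Y2=0. Eliminates U3 stuck-at-0, U3 inverted output, U4 stuck-at-1, U4 inverted output.
Test 3 (P=1, Q=0, R=1, S=0): fault-free U1=0, U2=0, U3=0, U4=1, U5=1, U6=1 → Y1=1, Y2=1; observed Y1=1, Y2=1. Eliminates U2 inverted output.
Only U2 stuck-at-0 is consistent with every test.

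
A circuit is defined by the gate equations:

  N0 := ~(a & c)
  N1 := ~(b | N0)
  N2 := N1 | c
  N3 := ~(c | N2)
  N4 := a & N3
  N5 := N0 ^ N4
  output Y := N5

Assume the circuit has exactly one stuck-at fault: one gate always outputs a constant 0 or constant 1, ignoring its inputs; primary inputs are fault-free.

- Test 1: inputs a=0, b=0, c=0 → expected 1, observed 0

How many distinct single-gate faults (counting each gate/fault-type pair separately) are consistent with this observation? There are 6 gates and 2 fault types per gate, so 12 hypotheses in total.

Fault-free: N0=1, N1=0, N2=0, N3=1, N4=0, N5=1 → 1. Observed 0.
  N0 stuck-at-0: output 0 ✓
  N0 stuck-at-1: output 1 ✗
  N1 stuck-at-0: output 1 ✗
  N1 stuck-at-1: output 1 ✗
  N2 stuck-at-0: output 1 ✗
  N2 stuck-at-1: output 1 ✗
  N3 stuck-at-0: output 1 ✗
  N3 stuck-at-1: output 1 ✗
  N4 stuck-at-0: output 1 ✗
  N4 stuck-at-1: output 0 ✓
  N5 stuck-at-0: output 0 ✓
  N5 stuck-at-1: output 1 ✗
Consistent faults: {N0 stuck-at-0, N4 stuck-at-1, N5 stuck-at-0} — 3 in all.

3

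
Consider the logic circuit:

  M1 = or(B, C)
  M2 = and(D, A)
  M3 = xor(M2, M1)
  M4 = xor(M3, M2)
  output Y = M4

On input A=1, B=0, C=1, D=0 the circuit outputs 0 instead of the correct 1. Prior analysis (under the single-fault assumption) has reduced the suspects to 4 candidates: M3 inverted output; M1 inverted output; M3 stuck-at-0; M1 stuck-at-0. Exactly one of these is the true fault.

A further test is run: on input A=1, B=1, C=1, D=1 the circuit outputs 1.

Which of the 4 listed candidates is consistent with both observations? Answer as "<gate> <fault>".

Evaluate each candidate on input A=1, B=1, C=1, D=1:
  M3 inverted output: M1=1, M2=1, M3=1 [inverted output], M4=0 → 0 — eliminated
  M1 inverted output: M1=0 [inverted output], M2=1, M3=1, M4=0 → 0 — eliminated
  M3 stuck-at-0: M1=1, M2=1, M3=0 [stuck-at-0], M4=1 → 1 — matches
  M1 stuck-at-0: M1=0 [stuck-at-0], M2=1, M3=1, M4=0 → 0 — eliminated
Only M3 stuck-at-0 reproduces the observed 1.

M3 stuck-at-0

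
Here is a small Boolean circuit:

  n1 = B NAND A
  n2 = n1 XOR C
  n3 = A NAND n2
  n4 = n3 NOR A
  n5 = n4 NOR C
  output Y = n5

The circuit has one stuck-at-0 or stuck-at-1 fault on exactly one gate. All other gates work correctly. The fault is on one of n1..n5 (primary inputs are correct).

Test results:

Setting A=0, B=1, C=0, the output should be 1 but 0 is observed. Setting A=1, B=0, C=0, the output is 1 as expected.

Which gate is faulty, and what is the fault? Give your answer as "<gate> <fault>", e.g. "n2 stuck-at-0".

n3 stuck-at-0

Fault-free values for test 1 (A=0, B=1, C=0): n1=1, n2=1, n3=1, n4=0, n5=1, giving Y=1. Observed 0.
Test 1: faults giving observed 0 are {n3 stuck-at-0, n4 stuck-at-1, n5 stuck-at-0}.
Test 2 (A=1, B=0, C=0): fault-free n1=1, n2=1, n3=0, n4=0, n5=1 → 1; observed 1. Eliminates n4 stuck-at-1, n5 stuck-at-0.
Only n3 stuck-at-0 is consistent with every test.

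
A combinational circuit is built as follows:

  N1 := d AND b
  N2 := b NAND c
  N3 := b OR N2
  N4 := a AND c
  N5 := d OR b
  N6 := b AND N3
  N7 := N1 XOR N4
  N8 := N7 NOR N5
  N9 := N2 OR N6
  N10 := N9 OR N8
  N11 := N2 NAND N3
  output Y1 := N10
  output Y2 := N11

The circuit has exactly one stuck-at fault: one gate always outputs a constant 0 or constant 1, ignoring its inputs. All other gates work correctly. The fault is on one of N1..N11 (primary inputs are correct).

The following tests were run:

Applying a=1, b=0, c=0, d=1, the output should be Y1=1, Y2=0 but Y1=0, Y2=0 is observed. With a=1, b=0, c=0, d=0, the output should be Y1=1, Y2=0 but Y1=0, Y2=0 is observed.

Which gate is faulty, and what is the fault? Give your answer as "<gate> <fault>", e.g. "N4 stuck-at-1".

Fault-free values for test 1 (a=1, b=0, c=0, d=1): N1=0, N2=1, N3=1, N4=0, N5=1, N6=0, N7=0, N8=0, N9=1, N10=1, N11=0, giving Y1=1, Y2=0. Observed Y1=0, Y2=0.
Test 1: faults giving observed Y1=0, Y2=0 are {N9 stuck-at-0, N10 stuck-at-0}.
Test 2 (a=1, b=0, c=0, d=0): fault-free N1=0, N2=1, N3=1, N4=0, N5=0, N6=0, N7=0, N8=1, N9=1, N10=1, N11=0 → Y1=1, Y2=0; observed Y1=0, Y2=0. Eliminates N9 stuck-at-0.
Only N10 stuck-at-0 is consistent with every test.

N10 stuck-at-0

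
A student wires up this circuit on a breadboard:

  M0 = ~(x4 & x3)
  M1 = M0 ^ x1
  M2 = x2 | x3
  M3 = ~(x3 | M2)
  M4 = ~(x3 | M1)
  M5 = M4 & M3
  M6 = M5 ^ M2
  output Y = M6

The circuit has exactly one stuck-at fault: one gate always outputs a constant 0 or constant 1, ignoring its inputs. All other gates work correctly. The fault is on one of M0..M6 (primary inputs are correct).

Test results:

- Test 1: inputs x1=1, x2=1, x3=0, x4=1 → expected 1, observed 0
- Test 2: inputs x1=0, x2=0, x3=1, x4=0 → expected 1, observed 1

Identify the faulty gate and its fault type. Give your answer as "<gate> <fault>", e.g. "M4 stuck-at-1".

Fault-free values for test 1 (x1=1, x2=1, x3=0, x4=1): M0=1, M1=0, M2=1, M3=0, M4=1, M5=0, M6=1, giving Y=1. Observed 0.
Test 1: faults giving observed 0 are {M3 stuck-at-1, M5 stuck-at-1, M6 stuck-at-0}.
Test 2 (x1=0, x2=0, x3=1, x4=0): fault-free M0=1, M1=1, M2=1, M3=0, M4=0, M5=0, M6=1 → 1; observed 1. Eliminates M5 stuck-at-1, M6 stuck-at-0.
Only M3 stuck-at-1 is consistent with every test.

M3 stuck-at-1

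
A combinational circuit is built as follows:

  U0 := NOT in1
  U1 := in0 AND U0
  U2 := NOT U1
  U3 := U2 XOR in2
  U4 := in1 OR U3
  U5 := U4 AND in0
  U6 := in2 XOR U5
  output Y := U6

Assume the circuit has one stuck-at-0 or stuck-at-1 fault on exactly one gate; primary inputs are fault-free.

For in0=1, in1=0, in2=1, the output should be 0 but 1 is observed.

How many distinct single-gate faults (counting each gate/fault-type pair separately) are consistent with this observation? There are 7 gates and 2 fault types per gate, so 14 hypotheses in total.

7

Fault-free: U0=1, U1=1, U2=0, U3=1, U4=1, U5=1, U6=0 → 0. Observed 1.
  U0 stuck-at-0: output 1 ✓
  U0 stuck-at-1: output 0 ✗
  U1 stuck-at-0: output 1 ✓
  U1 stuck-at-1: output 0 ✗
  U2 stuck-at-0: output 0 ✗
  U2 stuck-at-1: output 1 ✓
  U3 stuck-at-0: output 1 ✓
  U3 stuck-at-1: output 0 ✗
  U4 stuck-at-0: output 1 ✓
  U4 stuck-at-1: output 0 ✗
  U5 stuck-at-0: output 1 ✓
  U5 stuck-at-1: output 0 ✗
  U6 stuck-at-0: output 0 ✗
  U6 stuck-at-1: output 1 ✓
Consistent faults: {U0 stuck-at-0, U1 stuck-at-0, U2 stuck-at-1, U3 stuck-at-0, U4 stuck-at-0, U5 stuck-at-0, U6 stuck-at-1} — 7 in all.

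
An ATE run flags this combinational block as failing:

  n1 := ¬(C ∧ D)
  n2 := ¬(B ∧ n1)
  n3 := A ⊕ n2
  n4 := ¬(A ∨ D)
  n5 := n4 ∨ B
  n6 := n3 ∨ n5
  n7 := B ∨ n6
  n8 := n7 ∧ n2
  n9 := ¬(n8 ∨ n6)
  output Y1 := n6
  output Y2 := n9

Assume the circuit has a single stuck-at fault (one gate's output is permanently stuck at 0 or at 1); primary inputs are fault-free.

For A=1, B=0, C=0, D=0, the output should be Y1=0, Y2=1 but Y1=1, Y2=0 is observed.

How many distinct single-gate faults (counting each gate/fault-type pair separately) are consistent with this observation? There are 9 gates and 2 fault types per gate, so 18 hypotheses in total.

Fault-free: n1=1, n2=1, n3=0, n4=0, n5=0, n6=0, n7=0, n8=0, n9=1 → Y1=0, Y2=1. Observed Y1=1, Y2=0.
  n1: none of the 2 fault types match ✗
  n2: stuck-at-0 ✓; others ✗
  n3: stuck-at-1 ✓; others ✗
  n4: stuck-at-1 ✓; others ✗
  n5: stuck-at-1 ✓; others ✗
  n6: stuck-at-1 ✓; others ✗
  n7: none of the 2 fault types match ✗
  n8: none of the 2 fault types match ✗
  n9: none of the 2 fault types match ✗
Consistent faults: {n2 stuck-at-0, n3 stuck-at-1, n4 stuck-at-1, n5 stuck-at-1, n6 stuck-at-1} — 5 in all.

5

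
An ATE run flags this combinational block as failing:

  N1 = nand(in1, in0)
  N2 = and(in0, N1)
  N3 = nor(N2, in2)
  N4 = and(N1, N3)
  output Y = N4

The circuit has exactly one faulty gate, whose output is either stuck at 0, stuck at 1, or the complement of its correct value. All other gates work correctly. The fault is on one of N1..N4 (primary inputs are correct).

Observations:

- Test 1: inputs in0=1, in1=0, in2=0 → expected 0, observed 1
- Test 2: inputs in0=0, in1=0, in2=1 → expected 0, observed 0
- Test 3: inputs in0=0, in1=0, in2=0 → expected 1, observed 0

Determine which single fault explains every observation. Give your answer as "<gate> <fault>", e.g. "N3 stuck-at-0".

Fault-free values for test 1 (in0=1, in1=0, in2=0): N1=1, N2=1, N3=0, N4=0, giving Y=0. Observed 1.
Test 1: faults giving observed 1 are {N2 stuck-at-0, N2 inverted output, N3 stuck-at-1, N3 inverted output, N4 stuck-at-1, N4 inverted output}.
Test 2 (in0=0, in1=0, in2=1): fault-free N1=1, N2=0, N3=0, N4=0 → 0; observed 0. Eliminates N3 stuck-at-1, N3 inverted output, N4 stuck-at-1, N4 inverted output.
Test 3 (in0=0, in1=0, in2=0): fault-free N1=1, N2=0, N3=1, N4=1 → 1; observed 0. Eliminates N2 stuck-at-0.
Only N2 inverted output is consistent with every test.

N2 inverted output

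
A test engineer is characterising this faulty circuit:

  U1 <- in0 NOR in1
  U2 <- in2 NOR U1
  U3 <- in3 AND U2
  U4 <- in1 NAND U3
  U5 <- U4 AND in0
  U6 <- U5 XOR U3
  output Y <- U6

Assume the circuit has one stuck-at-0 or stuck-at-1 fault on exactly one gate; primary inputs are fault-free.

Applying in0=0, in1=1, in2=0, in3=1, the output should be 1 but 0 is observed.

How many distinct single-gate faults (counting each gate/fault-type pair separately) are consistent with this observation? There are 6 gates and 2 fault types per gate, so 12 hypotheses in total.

5

Fault-free: U1=0, U2=1, U3=1, U4=0, U5=0, U6=1 → 1. Observed 0.
  U1 stuck-at-0: output 1 ✗
  U1 stuck-at-1: output 0 ✓
  U2 stuck-at-0: output 0 ✓
  U2 stuck-at-1: output 1 ✗
  U3 stuck-at-0: output 0 ✓
  U3 stuck-at-1: output 1 ✗
  U4 stuck-at-0: output 1 ✗
  U4 stuck-at-1: output 1 ✗
  U5 stuck-at-0: output 1 ✗
  U5 stuck-at-1: output 0 ✓
  U6 stuck-at-0: output 0 ✓
  U6 stuck-at-1: output 1 ✗
Consistent faults: {U1 stuck-at-1, U2 stuck-at-0, U3 stuck-at-0, U5 stuck-at-1, U6 stuck-at-0} — 5 in all.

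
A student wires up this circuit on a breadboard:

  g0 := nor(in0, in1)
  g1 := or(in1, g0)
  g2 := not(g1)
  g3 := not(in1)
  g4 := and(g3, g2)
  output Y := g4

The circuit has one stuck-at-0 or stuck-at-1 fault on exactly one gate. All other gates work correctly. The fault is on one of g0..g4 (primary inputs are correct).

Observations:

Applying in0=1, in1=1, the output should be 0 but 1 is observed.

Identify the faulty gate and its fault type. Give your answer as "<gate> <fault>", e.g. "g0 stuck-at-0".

Fault-free values for test 1 (in0=1, in1=1): g0=0, g1=1, g2=0, g3=0, g4=0, giving Y=0. Observed 1.
Test 1: faults giving observed 1 are {g4 stuck-at-1}.
Only g4 stuck-at-1 is consistent with every test.

g4 stuck-at-1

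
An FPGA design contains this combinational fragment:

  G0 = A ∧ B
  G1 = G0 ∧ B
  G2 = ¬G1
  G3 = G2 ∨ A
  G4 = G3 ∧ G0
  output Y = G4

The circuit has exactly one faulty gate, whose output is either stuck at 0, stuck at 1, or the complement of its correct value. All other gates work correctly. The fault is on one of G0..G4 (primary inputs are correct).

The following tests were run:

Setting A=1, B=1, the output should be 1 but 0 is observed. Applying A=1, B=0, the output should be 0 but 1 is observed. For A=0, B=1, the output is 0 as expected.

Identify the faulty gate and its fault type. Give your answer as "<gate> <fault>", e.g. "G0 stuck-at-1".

Fault-free values for test 1 (A=1, B=1): G0=1, G1=1, G2=0, G3=1, G4=1, giving Y=1. Observed 0.
Test 1: faults giving observed 0 are {G0 stuck-at-0, G0 inverted output, G3 stuck-at-0, G3 inverted output, G4 stuck-at-0, G4 inverted output}.
Test 2 (A=1, B=0): fault-free G0=0, G1=0, G2=1, G3=1, G4=0 → 0; observed 1. Eliminates G0 stuck-at-0, G3 stuck-at-0, G3 inverted output, G4 stuck-at-0.
Test 3 (A=0, B=1): fault-free G0=0, G1=0, G2=1, G3=1, G4=0 → 0; observed 0. Eliminates G4 inverted output.
Only G0 inverted output is consistent with every test.

G0 inverted output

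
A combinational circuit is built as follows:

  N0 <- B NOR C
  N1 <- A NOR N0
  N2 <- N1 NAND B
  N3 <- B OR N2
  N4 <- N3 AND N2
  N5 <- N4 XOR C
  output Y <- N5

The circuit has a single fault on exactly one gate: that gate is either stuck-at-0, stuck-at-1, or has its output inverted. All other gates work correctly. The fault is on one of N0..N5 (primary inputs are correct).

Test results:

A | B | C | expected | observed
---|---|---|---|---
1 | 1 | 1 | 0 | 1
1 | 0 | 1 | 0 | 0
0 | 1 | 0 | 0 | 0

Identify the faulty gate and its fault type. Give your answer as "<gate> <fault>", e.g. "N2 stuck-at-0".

Fault-free values for test 1 (A=1, B=1, C=1): N0=0, N1=0, N2=1, N3=1, N4=1, N5=0, giving Y=0. Observed 1.
Test 1: faults giving observed 1 are {N1 stuck-at-1, N1 inverted output, N2 stuck-at-0, N2 inverted output, N3 stuck-at-0, N3 inverted output, N4 stuck-at-0, N4 inverted output, N5 stuck-at-1, N5 inverted output}.
Test 2 (A=1, B=0, C=1): fault-free N0=0, N1=0, N2=1, N3=1, N4=1, N5=0 → 0; observed 0. Eliminates N2 stuck-at-0, N2 inverted output, N3 stuck-at-0, N3 inverted output, N4 stuck-at-0, N4 inverted output, N5 stuck-at-1, N5 inverted output.
Test 3 (A=0, B=1, C=0): fault-free N0=0, N1=1, N2=0, N3=1, N4=0, N5=0 → 0; observed 0. Eliminates N1 inverted output.
Only N1 stuck-at-1 is consistent with every test.

N1 stuck-at-1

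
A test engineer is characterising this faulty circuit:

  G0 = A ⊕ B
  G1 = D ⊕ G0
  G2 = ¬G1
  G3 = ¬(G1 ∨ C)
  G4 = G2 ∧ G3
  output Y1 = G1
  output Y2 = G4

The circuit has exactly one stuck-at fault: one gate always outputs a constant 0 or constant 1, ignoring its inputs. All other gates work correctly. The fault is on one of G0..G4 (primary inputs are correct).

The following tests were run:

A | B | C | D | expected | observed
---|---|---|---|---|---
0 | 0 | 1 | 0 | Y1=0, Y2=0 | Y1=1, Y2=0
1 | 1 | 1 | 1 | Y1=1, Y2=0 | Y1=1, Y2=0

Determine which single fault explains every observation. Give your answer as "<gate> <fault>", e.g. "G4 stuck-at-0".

G1 stuck-at-1

Fault-free values for test 1 (A=0, B=0, C=1, D=0): G0=0, G1=0, G2=1, G3=0, G4=0, giving Y1=0, Y2=0. Observed Y1=1, Y2=0.
Test 1: faults giving observed Y1=1, Y2=0 are {G0 stuck-at-1, G1 stuck-at-1}.
Test 2 (A=1, B=1, C=1, D=1): fault-free G0=0, G1=1, G2=0, G3=0, G4=0 → Y1=1, Y2=0; observed Y1=1, Y2=0. Eliminates G0 stuck-at-1.
Only G1 stuck-at-1 is consistent with every test.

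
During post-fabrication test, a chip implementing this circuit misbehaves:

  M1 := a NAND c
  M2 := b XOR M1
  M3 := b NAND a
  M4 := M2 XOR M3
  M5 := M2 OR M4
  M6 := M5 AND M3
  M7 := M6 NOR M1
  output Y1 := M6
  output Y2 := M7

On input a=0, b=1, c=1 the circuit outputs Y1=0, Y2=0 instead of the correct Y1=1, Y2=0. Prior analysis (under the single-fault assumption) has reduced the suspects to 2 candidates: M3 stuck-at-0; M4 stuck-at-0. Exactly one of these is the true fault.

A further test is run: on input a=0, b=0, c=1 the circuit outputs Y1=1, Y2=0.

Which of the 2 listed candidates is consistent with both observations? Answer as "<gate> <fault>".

M4 stuck-at-0

Evaluate each candidate on input a=0, b=0, c=1:
  M3 stuck-at-0: M1=1, M2=1, M3=0 [stuck-at-0], M4=1, M5=1, M6=0, M7=0 → Y1=0, Y2=0 — eliminated
  M4 stuck-at-0: M1=1, M2=1, M3=1, M4=0 [stuck-at-0], M5=1, M6=1, M7=0 → Y1=1, Y2=0 — matches
Only M4 stuck-at-0 reproduces the observed Y1=1, Y2=0.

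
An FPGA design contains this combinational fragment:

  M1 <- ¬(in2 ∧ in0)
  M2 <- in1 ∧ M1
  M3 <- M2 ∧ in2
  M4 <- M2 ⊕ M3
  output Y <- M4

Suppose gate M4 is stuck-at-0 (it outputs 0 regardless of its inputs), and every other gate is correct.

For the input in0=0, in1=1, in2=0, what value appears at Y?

0

Propagate with M4 forced: M1=1, M2=1, M3=0, M4=0 [stuck-at-0].
So Y = 0. (Without the fault it would be 1.)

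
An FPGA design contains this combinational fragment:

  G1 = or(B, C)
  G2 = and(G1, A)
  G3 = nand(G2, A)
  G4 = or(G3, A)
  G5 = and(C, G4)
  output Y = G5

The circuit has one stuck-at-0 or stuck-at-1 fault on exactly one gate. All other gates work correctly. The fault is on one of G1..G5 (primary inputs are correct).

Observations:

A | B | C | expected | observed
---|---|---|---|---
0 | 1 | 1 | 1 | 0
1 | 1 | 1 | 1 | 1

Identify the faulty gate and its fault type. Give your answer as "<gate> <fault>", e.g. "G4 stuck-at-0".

Fault-free values for test 1 (A=0, B=1, C=1): G1=1, G2=0, G3=1, G4=1, G5=1, giving Y=1. Observed 0.
Test 1: faults giving observed 0 are {G3 stuck-at-0, G4 stuck-at-0, G5 stuck-at-0}.
Test 2 (A=1, B=1, C=1): fault-free G1=1, G2=1, G3=0, G4=1, G5=1 → 1; observed 1. Eliminates G4 stuck-at-0, G5 stuck-at-0.
Only G3 stuck-at-0 is consistent with every test.

G3 stuck-at-0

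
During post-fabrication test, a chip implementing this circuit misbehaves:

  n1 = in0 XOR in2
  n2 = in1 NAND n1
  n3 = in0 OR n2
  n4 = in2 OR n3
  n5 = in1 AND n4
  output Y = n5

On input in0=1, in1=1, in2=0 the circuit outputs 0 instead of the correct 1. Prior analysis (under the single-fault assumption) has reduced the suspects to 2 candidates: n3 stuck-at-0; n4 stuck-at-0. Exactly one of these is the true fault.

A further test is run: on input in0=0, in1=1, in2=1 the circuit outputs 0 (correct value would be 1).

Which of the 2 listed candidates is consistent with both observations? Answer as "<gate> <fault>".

Evaluate each candidate on input in0=0, in1=1, in2=1:
  n3 stuck-at-0: n1=1, n2=0, n3=0 [stuck-at-0], n4=1, n5=1 → 1 — eliminated
  n4 stuck-at-0: n1=1, n2=0, n3=0, n4=0 [stuck-at-0], n5=0 → 0 — matches
Only n4 stuck-at-0 reproduces the observed 0.

n4 stuck-at-0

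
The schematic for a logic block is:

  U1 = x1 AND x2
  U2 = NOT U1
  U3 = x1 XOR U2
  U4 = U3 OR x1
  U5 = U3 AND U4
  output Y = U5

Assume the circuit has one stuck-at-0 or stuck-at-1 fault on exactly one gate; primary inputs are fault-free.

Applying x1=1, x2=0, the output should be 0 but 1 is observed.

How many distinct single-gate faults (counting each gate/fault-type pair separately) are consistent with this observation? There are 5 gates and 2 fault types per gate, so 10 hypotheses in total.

Fault-free: U1=0, U2=1, U3=0, U4=1, U5=0 → 0. Observed 1.
  U1 stuck-at-0: output 0 ✗
  U1 stuck-at-1: output 1 ✓
  U2 stuck-at-0: output 1 ✓
  U2 stuck-at-1: output 0 ✗
  U3 stuck-at-0: output 0 ✗
  U3 stuck-at-1: output 1 ✓
  U4 stuck-at-0: output 0 ✗
  U4 stuck-at-1: output 0 ✗
  U5 stuck-at-0: output 0 ✗
  U5 stuck-at-1: output 1 ✓
Consistent faults: {U1 stuck-at-1, U2 stuck-at-0, U3 stuck-at-1, U5 stuck-at-1} — 4 in all.

4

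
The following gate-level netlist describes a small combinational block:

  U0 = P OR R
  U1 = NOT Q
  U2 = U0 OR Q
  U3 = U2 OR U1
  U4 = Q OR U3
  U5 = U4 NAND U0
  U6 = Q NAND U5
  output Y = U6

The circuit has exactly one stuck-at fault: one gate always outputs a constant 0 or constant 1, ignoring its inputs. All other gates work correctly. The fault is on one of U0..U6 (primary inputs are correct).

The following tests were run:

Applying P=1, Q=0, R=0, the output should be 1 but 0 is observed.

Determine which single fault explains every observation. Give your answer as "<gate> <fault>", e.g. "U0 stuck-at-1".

U6 stuck-at-0

Fault-free values for test 1 (P=1, Q=0, R=0): U0=1, U1=1, U2=1, U3=1, U4=1, U5=0, U6=1, giving Y=1. Observed 0.
Test 1: faults giving observed 0 are {U6 stuck-at-0}.
Only U6 stuck-at-0 is consistent with every test.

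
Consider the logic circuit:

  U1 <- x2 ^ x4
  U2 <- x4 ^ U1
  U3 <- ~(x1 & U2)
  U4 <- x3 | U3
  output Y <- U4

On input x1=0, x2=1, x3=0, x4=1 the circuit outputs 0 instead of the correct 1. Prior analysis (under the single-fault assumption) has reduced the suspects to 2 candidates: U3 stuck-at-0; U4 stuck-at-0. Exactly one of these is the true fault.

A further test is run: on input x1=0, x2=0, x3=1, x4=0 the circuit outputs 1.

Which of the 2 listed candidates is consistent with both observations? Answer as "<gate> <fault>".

Evaluate each candidate on input x1=0, x2=0, x3=1, x4=0:
  U3 stuck-at-0: U1=0, U2=0, U3=0 [stuck-at-0], U4=1 → 1 — matches
  U4 stuck-at-0: U1=0, U2=0, U3=1, U4=0 [stuck-at-0] → 0 — eliminated
Only U3 stuck-at-0 reproduces the observed 1.

U3 stuck-at-0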